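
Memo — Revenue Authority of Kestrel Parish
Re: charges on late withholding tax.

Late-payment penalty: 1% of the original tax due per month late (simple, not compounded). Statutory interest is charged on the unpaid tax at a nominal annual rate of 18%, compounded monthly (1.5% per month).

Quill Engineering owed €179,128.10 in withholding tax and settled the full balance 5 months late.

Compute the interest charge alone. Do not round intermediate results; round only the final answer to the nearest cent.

Interest: €179,128.10 × ((1 + 0.015)^5 − 1) = €179,128.10 × 0.0772840… = €13,843.7368…

€13,843.74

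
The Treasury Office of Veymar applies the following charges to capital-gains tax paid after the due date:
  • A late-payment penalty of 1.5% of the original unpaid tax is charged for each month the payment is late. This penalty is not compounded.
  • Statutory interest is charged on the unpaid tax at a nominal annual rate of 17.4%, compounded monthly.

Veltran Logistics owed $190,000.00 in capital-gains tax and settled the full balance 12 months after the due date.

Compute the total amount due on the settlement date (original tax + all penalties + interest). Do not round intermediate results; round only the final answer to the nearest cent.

$260,028.22

Late-payment penalty: 12 × 1.5% × $190,000.00 = $34,200.00
Interest (17.4%/yr ÷ 12 = 1.45%/month): $190,000.00 × ((1 + 0.0145)^12 − 1) = $35,828.2231…
Total = $190,000.00 + $34,200.0000 + $35,828.2231… = $260,028.22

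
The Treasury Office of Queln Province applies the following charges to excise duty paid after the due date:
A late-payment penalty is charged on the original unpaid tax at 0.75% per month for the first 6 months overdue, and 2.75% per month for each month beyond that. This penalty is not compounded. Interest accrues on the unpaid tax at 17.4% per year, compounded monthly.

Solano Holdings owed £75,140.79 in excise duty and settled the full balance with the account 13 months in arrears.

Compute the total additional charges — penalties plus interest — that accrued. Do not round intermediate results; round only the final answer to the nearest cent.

Penalty, months 1–6: 6 × 0.75% × £75,140.79 = £3,381.34…
Penalty, months 7–13: 7 × 2.75% × £75,140.79 = £14,464.60…
Interest (17.4%/yr ÷ 12 = 1.45%/month): £75,140.79 × ((1 + 0.0145)^13 − 1) = £15,464.2642…
Penalties + interest = £17,845.9376… + £15,464.2642… = £33,310.20

£33,310.20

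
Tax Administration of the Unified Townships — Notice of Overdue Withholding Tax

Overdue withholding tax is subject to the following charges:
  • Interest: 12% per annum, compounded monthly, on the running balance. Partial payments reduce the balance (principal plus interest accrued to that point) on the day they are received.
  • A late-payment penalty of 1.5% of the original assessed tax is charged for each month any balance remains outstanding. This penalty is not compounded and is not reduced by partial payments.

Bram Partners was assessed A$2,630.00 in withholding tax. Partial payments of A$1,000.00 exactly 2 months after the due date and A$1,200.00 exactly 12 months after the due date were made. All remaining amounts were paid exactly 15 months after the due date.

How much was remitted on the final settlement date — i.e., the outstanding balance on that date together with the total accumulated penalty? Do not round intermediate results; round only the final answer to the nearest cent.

A$1,270.64

Monthly rate = 12% ÷ 12 = 1%
Balance at month 2: A$2,630.0000 × (1 + 0.01)^2 = A$2,682.8630
After A$1,000.00 payment: A$2,682.8630 − A$1,000.00 = A$1,682.8630
Balance at month 12: A$1,682.8630 × (1 + 0.01)^10 = A$1,858.9277…
After A$1,200.00 payment: A$1,858.9277… − A$1,200.00 = A$658.9277…
Balance at month 15: A$658.9277… × (1 + 0.01)^3 = A$678.8939…
Penalty: 15 × 1.5% × A$2,630.00 = A$591.75
Final settlement = outstanding balance + penalty = A$678.8939… + A$591.75 = A$1,270.64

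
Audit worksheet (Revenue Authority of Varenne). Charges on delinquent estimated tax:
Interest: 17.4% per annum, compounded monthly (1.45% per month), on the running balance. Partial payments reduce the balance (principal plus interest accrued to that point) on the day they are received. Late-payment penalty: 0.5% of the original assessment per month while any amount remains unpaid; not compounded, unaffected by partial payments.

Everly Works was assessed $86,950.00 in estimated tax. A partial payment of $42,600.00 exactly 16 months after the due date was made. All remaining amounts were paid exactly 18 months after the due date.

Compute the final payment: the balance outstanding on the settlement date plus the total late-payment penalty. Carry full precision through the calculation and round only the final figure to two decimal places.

Balance at month 16: $86,950.0000 × (1 + 0.0145)^16 = $109,471.8376…
After $42,600.00 payment: $109,471.8376… − $42,600.00 = $66,871.8376…
Balance at month 18: $66,871.8376… × (1 + 0.0145)^2 = $68,825.1807…
Penalty: 18 × 0.5% × $86,950.00 = $7,825.50
Final settlement = outstanding balance + penalty = $68,825.1807… + $7,825.50 = $76,650.68

$76,650.68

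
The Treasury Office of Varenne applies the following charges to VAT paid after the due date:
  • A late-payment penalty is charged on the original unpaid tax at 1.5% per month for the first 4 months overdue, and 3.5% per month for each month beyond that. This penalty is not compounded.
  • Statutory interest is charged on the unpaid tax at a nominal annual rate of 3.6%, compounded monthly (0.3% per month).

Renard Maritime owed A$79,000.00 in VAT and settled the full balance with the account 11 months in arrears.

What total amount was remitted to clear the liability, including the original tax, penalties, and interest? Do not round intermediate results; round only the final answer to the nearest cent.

A$105,741.46

Penalty, months 1–4: 4 × 1.5% × A$79,000.00 = A$4,740.00
Penalty, months 5–11: 7 × 3.5% × A$79,000.00 = A$19,355.00
Interest: A$79,000.00 × ((1 + 0.003)^11 − 1) = A$79,000.00 × 0.0334995… = A$2,646.4591…
Total = A$79,000.00 + A$24,095.0000 + A$2,646.4591… = A$105,741.46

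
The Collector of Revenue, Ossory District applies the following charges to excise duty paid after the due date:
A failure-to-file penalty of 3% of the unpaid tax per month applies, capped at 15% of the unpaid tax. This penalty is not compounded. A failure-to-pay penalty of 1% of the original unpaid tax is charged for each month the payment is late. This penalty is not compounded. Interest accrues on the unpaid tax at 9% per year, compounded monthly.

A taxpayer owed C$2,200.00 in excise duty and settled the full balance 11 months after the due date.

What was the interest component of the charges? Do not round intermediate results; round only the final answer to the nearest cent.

C$188.46

Interest (9%/yr ÷ 12 = 0.75%/month): C$2,200.00 × ((1 + 0.0075)^11 − 1) = C$188.4617…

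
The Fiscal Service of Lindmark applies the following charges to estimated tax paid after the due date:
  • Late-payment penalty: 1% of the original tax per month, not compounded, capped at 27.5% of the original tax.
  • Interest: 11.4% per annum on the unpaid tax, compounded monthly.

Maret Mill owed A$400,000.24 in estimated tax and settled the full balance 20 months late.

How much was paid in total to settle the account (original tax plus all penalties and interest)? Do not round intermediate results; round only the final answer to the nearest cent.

Penalty: 20 × 1% × A$400,000.24 = A$80,000.05… (below the 27.5% cap of A$110,000.07…)
Interest (11.4%/yr ÷ 12 = 0.95%/month): A$400,000.24 × ((1 + 0.0095)^20 − 1) = A$83,266.2896…
Total = A$400,000.24 + A$80,000.0480 + A$83,266.2896… = A$563,266.58

A$563,266.58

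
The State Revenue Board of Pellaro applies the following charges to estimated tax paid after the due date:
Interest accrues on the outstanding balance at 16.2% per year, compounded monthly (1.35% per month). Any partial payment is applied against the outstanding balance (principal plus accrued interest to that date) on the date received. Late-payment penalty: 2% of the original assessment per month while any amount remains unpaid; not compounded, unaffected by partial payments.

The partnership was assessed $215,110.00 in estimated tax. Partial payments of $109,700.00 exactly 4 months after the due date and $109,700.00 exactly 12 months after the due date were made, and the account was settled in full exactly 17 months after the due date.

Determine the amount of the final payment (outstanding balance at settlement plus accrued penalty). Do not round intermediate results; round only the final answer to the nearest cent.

$95,425.32

Balance at month 4: $215,110.0000 × (1 + 0.0135)^4 = $226,963.2869…
After $109,700.00 payment: $226,963.2869… − $109,700.00 = $117,263.2869…
Balance at month 12: $117,263.2869… × (1 + 0.0135)^8 = $130,542.5487…
After $109,700.00 payment: $130,542.5487… − $109,700.00 = $20,842.5487…
Balance at month 17: $20,842.5487… × (1 + 0.0135)^5 = $22,287.9226…
Penalty: 17 × 2% × $215,110.00 = $73,137.40
Final settlement = outstanding balance + penalty = $22,287.9226… + $73,137.40 = $95,425.32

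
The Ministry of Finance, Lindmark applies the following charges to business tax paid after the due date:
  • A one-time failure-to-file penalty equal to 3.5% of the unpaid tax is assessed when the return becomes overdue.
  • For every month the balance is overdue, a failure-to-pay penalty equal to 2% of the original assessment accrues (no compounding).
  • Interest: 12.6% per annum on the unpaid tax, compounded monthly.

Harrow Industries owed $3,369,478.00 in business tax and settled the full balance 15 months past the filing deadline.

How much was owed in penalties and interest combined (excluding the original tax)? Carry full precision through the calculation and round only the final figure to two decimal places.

Failure-to-file penalty: 3.5% × $3,369,478.00 = $117,931.73
Failure-to-pay penalty = 2% × $3,369,478.00 × 15 mo = $1,010,843.40
Interest (12.6%/yr ÷ 12 = 1.05%/month): $3,369,478.00 × ((1 + 0.0105)^15 − 1) = $571,530.6936…
Penalties + interest = $1,128,775.1300 + $571,530.6936… = $1,700,305.82

$1,700,305.82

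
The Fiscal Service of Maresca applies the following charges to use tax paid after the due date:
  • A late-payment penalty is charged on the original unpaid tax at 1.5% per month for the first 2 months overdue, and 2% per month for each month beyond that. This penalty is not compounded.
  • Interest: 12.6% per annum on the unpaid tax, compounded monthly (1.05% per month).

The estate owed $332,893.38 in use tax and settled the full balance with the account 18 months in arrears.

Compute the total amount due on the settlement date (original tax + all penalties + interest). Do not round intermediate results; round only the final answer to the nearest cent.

Penalty, months 1–2: 2 × 1.5% × $332,893.38 = $9,986.80…
Penalty, months 3–18: 16 × 2% × $332,893.38 = $106,525.88…
Interest: $332,893.38 × ((1 + 0.0105)^18 − 1) = $332,893.38 × 0.2068512… = $68,859.3902…
Total = $332,893.38 + $116,512.6830 + $68,859.3902… = $518,265.45

$518,265.45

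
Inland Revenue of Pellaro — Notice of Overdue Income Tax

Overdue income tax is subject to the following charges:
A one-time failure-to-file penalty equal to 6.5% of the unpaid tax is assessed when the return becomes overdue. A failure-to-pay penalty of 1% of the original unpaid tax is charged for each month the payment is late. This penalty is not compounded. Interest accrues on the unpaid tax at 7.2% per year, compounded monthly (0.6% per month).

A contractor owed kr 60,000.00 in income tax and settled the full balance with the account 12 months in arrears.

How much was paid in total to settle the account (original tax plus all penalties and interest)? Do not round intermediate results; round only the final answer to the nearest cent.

Failure-to-file penalty: 6.5% × kr 60,000.00 = kr 3,900.00
Failure-to-pay penalty: 12 × 1% × kr 60,000.00 = kr 7,200.00
Interest: kr 60,000.00 × ((1 + 0.006)^12 − 1) = kr 60,000.00 × 0.0744242… = kr 4,465.4501…
Total = kr 60,000.00 + kr 11,100.0000 + kr 4,465.4501… = kr 75,565.45

kr 75,565.45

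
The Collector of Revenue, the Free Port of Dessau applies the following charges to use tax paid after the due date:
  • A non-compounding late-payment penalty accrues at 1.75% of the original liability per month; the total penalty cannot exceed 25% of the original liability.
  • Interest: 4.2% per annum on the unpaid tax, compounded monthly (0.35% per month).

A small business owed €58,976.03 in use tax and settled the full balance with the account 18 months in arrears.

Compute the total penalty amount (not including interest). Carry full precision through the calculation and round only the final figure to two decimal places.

€14,744.01

Penalty (uncapped): 18 × 1.75% × €58,976.03 = €18,577.45…; cap = 25% × €58,976.03 = €14,744.01… → penalty = €14,744.01…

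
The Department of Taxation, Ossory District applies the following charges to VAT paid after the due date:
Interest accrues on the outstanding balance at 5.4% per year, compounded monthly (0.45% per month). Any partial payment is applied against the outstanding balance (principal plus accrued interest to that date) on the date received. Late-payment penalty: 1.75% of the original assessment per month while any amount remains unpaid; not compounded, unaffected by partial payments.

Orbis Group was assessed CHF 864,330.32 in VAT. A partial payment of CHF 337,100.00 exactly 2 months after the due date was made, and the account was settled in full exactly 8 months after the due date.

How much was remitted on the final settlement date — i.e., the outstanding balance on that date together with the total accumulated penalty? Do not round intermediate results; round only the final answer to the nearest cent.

Balance at month 2: CHF 864,330.3200 × (1 + 0.0045)^2 = CHF 872,126.7956…
After CHF 337,100.00 payment: CHF 872,126.7956… − CHF 337,100.00 = CHF 535,026.7956…
Balance at month 8: CHF 535,026.7956… × (1 + 0.0045)^6 = CHF 549,636.0118…
Penalty: 8 × 1.75% × CHF 864,330.32 = CHF 121,006.24…
Final settlement = outstanding balance + penalty = CHF 549,636.0118… + CHF 121,006.24… = CHF 670,642.26

CHF 670,642.26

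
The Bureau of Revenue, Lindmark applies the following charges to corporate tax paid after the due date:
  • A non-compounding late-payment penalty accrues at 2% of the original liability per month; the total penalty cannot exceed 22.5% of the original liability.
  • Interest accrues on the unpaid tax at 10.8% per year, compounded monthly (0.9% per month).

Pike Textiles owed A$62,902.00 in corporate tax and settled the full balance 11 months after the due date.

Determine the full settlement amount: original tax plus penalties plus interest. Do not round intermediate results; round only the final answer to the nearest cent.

A$83,255.67

Penalty: 11 × 2% × A$62,902.00 = A$13,838.44 (below the 22.5% cap of A$14,152.95)
Interest: A$62,902.00 × ((1 + 0.009)^11 − 1) = A$62,902.00 × 0.1035775… = A$6,515.2305…
Total = A$62,902.00 + A$13,838.4400 + A$6,515.2305… = A$83,255.67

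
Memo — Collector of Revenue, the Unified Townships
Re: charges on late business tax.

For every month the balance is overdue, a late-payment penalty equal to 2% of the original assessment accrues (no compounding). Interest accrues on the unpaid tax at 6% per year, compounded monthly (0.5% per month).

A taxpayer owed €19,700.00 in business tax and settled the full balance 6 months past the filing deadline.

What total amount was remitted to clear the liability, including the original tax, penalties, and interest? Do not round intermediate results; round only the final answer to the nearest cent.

€22,662.44

Late-payment penalty = 2% × €19,700.00 × 6 mo = €2,364.00
Interest: €19,700.00 × ((1 + 0.005)^6 − 1) = €19,700.00 × 0.0303775… = €598.4369…
Total = €19,700.00 + €2,364.0000 + €598.4369… = €22,662.44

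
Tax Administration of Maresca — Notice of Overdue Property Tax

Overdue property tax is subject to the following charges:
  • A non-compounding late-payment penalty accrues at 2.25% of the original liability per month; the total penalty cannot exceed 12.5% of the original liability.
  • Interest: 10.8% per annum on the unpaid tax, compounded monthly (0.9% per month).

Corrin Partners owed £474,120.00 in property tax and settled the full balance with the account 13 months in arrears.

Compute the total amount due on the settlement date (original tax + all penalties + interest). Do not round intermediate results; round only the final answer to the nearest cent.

Penalty (uncapped): 13 × 2.25% × £474,120.00 = £138,680.10; cap = 12.5% × £474,120.00 = £59,265.00 → penalty = £59,265.00
Interest: £474,120.00 × ((1 + 0.009)^13 − 1) = £474,120.00 × 0.1235313… = £58,568.6420…
Total = £474,120.00 + £59,265.0000 + £58,568.6420… = £591,953.64

£591,953.64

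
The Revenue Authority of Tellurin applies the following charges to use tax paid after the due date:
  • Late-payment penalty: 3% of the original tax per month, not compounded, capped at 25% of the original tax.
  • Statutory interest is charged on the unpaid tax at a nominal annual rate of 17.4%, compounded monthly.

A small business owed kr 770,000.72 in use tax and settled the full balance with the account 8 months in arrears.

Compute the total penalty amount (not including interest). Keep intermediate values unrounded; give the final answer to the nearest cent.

Penalty: 8 × 3% × kr 770,000.72 = kr 184,800.17… (below the 25% cap of kr 192,500.18)

kr 184,800.17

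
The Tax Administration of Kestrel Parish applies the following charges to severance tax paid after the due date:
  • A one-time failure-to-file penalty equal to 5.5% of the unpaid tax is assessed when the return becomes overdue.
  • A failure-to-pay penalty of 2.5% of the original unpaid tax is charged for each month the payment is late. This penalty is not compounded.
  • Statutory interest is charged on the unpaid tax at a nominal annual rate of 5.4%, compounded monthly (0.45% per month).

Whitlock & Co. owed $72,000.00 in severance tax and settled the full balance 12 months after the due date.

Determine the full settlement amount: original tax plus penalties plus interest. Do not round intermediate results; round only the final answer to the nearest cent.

$101,545.69

Failure-to-file penalty: 5.5% × $72,000.00 = $3,960.00
Failure-to-pay penalty = 2.5% × $72,000.00 × 12 mo = $21,600.00
Interest: $72,000.00 × ((1 + 0.0045)^12 − 1) = $72,000.00 × 0.0553568… = $3,985.6861…
Total = $72,000.00 + $25,560.0000 + $3,985.6861… = $101,545.69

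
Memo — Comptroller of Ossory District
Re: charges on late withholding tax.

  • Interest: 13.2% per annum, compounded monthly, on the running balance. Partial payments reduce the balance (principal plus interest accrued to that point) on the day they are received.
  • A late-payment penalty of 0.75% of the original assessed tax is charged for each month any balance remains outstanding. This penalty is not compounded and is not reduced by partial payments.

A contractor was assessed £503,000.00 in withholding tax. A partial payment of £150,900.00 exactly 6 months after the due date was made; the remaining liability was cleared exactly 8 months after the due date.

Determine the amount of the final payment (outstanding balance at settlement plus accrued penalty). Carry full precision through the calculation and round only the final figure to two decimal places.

£424,948.12

Monthly rate = 13.2% ÷ 12 = 1.1%
Balance at month 6: £503,000.0000 × (1 + 0.011)^6 = £537,124.4458…
After £150,900.00 payment: £537,124.4458… − £150,900.00 = £386,224.4458…
Balance at month 8: £386,224.4458… × (1 + 0.011)^2 = £394,768.1168…
Penalty: 8 × 0.75% × £503,000.00 = £30,180.00
Final settlement = outstanding balance + penalty = £394,768.1168… + £30,180.00 = £424,948.12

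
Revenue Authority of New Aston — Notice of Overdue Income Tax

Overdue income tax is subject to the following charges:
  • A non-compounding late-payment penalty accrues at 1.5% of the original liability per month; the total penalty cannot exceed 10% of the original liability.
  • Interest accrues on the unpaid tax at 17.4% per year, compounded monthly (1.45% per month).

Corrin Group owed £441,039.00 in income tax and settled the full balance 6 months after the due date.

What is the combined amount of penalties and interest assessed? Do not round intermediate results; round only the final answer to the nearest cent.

£79,482.02

Penalty: 6 × 1.5% × £441,039.00 = £39,693.51 (below the 10% cap of £44,103.90)
Interest: £441,039.00 × ((1 + 0.0145)^6 − 1) = £441,039.00 × 0.0902154… = £39,788.5051…
Penalties + interest = £39,693.5100 + £39,788.5051… = £79,482.02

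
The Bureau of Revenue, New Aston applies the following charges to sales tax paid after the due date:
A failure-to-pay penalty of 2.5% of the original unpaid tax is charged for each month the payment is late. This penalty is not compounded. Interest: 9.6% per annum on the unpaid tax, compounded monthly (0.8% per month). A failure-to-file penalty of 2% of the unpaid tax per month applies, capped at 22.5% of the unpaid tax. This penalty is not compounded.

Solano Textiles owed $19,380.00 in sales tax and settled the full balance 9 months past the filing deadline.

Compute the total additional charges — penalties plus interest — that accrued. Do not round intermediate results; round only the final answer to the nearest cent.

$9,289.76

Failure-to-file: 9 × 2% × $19,380.00 = $3,488.40 (under the 22.5% cap)
Failure-to-pay penalty = 2.5% × $19,380.00 × 9 mo = $4,360.50
Interest: $19,380.00 × ((1 + 0.008)^9 − 1) = $19,380.00 × 0.0743475… = $1,440.8551…
Penalties + interest = $7,848.9000 + $1,440.8551… = $9,289.76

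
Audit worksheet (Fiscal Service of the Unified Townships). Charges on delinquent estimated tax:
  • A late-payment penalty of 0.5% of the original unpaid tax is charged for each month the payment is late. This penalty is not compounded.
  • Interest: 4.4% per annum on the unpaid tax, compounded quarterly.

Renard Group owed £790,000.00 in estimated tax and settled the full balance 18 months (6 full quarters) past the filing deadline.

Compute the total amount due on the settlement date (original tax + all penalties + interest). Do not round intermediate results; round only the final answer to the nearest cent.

£914,695.05

Late-payment penalty: 18 × 0.5% × £790,000.00 = £71,100.00
Interest (4.4%/yr ÷ 4 = 1.1%/quarter): £790,000.00 × ((1 + 0.011)^6 − 1) = £53,595.0541…
Total = £790,000.00 + £71,100.0000 + £53,595.0541… = £914,695.05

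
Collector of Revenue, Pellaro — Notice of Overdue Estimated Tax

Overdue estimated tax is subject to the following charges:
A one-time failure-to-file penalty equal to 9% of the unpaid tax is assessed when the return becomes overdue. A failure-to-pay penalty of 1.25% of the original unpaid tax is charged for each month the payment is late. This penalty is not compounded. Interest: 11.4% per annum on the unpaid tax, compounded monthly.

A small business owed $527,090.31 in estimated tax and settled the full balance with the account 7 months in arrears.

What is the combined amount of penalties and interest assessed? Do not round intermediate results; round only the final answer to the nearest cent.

Failure-to-file penalty: 9% × $527,090.31 = $47,438.13…
Failure-to-pay penalty: 7 × 1.25% × $527,090.31 = $46,120.40…
Interest (11.4%/yr ÷ 12 = 0.95%/month): $527,090.31 × ((1 + 0.0095)^7 − 1) = $36,066.4416…
Penalties + interest = $93,558.5300… + $36,066.4416… = $129,624.97

$129,624.97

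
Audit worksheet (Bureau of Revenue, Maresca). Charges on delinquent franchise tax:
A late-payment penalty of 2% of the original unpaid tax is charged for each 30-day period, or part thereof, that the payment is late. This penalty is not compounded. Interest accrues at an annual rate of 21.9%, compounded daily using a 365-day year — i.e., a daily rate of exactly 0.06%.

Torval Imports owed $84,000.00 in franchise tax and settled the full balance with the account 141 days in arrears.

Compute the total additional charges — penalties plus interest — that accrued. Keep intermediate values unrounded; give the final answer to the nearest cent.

$15,813.34

Penalty periods: ⌈141/30⌉ = 5; penalty = 5 × 2% × $84,000.00 = $8,400.00
Interest: $84,000.00 × ((1 + 0.0006)^141 − 1) = $84,000.00 × 0.08825406… = $7,413.3409…
Penalties + interest = $8,400.0000 + $7,413.3409… = $15,813.34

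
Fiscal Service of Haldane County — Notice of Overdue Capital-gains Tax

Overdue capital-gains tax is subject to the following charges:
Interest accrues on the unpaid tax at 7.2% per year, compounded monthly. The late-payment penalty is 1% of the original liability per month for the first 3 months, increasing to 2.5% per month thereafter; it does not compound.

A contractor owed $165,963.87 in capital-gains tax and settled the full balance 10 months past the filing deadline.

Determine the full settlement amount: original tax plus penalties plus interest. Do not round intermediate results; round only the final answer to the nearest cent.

$210,217.50

Penalty, months 1–3: 3 × 1% × $165,963.87 = $4,978.92…
Penalty, months 4–10: 7 × 2.5% × $165,963.87 = $29,043.68…
Interest (7.2%/yr ÷ 12 = 0.6%/month): $165,963.87 × ((1 + 0.006)^10 − 1) = $10,231.0409…
Total = $165,963.87 + $34,022.5934… + $10,231.0409… = $210,217.50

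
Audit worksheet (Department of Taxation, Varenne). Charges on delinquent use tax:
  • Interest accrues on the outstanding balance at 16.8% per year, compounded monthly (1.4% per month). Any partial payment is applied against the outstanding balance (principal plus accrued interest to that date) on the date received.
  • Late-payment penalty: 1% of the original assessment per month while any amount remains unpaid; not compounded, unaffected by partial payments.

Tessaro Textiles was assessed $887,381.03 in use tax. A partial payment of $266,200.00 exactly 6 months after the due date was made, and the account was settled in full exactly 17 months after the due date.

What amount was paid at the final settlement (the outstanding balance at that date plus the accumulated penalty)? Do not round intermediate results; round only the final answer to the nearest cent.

$964,638.07

Balance at month 6: $887,381.0300 × (1 + 0.014)^6 = $964,579.1504…
After $266,200.00 payment: $964,579.1504… − $266,200.00 = $698,379.1504…
Balance at month 17: $698,379.1504… × (1 + 0.014)^11 = $813,783.2945…
Penalty: 17 × 1% × $887,381.03 = $150,854.78…
Final settlement = outstanding balance + penalty = $813,783.2945… + $150,854.78… = $964,638.07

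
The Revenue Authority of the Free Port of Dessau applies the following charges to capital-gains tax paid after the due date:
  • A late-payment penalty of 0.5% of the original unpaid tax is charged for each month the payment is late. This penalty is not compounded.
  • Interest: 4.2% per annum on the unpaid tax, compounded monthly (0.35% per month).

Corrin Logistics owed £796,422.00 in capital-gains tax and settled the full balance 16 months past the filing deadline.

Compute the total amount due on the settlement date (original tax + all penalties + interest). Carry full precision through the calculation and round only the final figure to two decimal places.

£905,925.47

Late-payment penalty: 16 × 0.5% × £796,422.00 = £63,713.76
Interest: £796,422.00 × ((1 + 0.0035)^16 − 1) = £796,422.00 × 0.0574943… = £45,789.7138…
Total = £796,422.00 + £63,713.7600 + £45,789.7138… = £905,925.47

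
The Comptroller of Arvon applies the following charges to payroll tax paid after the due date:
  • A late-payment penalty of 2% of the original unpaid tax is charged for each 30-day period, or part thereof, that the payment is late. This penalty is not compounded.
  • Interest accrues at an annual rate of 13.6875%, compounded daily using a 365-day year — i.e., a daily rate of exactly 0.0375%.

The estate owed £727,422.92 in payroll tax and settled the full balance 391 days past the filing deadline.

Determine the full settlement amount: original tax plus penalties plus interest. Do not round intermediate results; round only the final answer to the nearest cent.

Penalty periods: ⌈391/30⌉ = 14; penalty = 14 × 2% × £727,422.92 = £203,678.42…
Interest: £727,422.92 × ((1 + 0.000375)^391 − 1) = £727,422.92 × 0.15788784… = £114,851.2310…
Total = £727,422.92 + £203,678.4176 + £114,851.2310… = £1,045,952.57

£1,045,952.57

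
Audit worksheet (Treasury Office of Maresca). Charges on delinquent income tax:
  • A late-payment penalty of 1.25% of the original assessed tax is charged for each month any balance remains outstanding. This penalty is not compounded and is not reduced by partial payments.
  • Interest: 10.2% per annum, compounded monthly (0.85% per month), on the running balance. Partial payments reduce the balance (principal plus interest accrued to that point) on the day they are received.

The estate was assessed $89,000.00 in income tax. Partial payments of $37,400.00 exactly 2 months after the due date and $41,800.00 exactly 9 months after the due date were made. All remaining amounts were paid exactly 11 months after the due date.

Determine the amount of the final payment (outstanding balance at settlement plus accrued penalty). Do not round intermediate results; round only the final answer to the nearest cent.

Balance at month 2: $89,000.0000 × (1 + 0.0085)^2 = $90,519.4303…
After $37,400.00 payment: $90,519.4303… − $37,400.00 = $53,119.4303…
Balance at month 9: $53,119.4303… × (1 + 0.0085)^7 = $56,361.7833…
After $41,800.00 payment: $56,361.7833… − $41,800.00 = $14,561.7833…
Balance at month 11: $14,561.7833… × (1 + 0.0085)^2 = $14,810.3857…
Penalty: 11 × 1.25% × $89,000.00 = $12,237.50
Final settlement = outstanding balance + penalty = $14,810.3857… + $12,237.50 = $27,047.89

$27,047.89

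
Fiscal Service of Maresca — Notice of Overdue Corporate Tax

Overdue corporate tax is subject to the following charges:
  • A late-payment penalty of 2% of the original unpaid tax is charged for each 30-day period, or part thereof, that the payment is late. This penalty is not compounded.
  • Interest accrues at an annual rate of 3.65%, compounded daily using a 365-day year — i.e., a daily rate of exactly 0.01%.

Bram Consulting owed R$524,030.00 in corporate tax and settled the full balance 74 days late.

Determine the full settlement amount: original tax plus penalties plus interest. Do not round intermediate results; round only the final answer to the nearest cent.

Penalty periods: ⌈74/30⌉ = 3; penalty = 3 × 2% × R$524,030.00 = R$31,441.80
Interest: R$524,030.00 × ((1 + 0.0001)^74 − 1) = R$524,030.00 × 0.00742707… = R$3,892.0101…
Total = R$524,030.00 + R$31,441.8000 + R$3,892.0101… = R$559,363.81

R$559,363.81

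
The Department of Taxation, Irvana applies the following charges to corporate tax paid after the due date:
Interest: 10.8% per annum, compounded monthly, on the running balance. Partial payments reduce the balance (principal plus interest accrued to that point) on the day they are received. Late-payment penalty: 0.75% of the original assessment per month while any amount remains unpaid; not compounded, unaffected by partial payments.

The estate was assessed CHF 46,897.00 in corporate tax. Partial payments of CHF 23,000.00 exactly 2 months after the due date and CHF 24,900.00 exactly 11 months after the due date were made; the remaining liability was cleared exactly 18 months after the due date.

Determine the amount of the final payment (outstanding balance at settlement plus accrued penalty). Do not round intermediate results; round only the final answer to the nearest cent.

Monthly rate = 10.8% ÷ 12 = 0.9%
Balance at month 2: CHF 46,897.0000 × (1 + 0.009)^2 = CHF 47,744.9447…
After CHF 23,000.00 payment: CHF 47,744.9447… − CHF 23,000.00 = CHF 24,744.9447…
Balance at month 11: CHF 24,744.9447… × (1 + 0.009)^9 = CHF 26,822.9774…
After CHF 24,900.00 payment: CHF 26,822.9774… − CHF 24,900.00 = CHF 1,922.9774…
Balance at month 18: CHF 1,922.9774… × (1 + 0.009)^7 = CHF 2,047.4454…
Penalty: 18 × 0.75% × CHF 46,897.00 = CHF 6,331.10…
Final settlement = outstanding balance + penalty = CHF 2,047.4454… + CHF 6,331.10… = CHF 8,378.54

CHF 8,378.54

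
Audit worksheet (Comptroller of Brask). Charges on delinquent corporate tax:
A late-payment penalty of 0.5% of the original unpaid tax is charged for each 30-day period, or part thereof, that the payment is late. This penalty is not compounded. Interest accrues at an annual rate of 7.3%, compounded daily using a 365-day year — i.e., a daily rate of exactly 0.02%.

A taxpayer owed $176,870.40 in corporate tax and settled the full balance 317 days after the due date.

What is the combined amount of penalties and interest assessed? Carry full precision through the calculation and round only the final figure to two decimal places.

$21,303.36

Penalty periods: ⌈317/30⌉ = 11; penalty = 11 × 0.5% × $176,870.40 = $9,727.87…
Interest: $176,870.40 × ((1 + 0.0002)^317 − 1) = $176,870.40 × 0.06544618… = $11,575.4922…
Penalties + interest = $9,727.8720 + $11,575.4922… = $21,303.36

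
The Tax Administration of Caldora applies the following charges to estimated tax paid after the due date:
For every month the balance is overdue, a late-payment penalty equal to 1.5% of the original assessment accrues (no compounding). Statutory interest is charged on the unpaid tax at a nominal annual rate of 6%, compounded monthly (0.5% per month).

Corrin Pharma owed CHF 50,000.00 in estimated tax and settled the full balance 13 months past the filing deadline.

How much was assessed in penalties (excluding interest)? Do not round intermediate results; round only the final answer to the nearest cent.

Late-payment penalty: 13 × 1.5% × CHF 50,000.00 = CHF 9,750.00

CHF 9,750.00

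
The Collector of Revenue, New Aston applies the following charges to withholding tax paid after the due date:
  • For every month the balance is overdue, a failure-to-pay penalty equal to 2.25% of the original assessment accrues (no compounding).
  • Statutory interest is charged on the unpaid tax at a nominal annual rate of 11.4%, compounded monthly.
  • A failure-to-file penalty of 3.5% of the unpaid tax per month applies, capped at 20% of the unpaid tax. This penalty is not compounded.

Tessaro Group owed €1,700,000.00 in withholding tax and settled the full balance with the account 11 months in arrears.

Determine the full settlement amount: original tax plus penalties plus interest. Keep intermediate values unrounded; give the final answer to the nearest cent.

Failure-to-file: 11 × 3.5% × €1,700,000.00 = €654,500.00, capped at 20% × €1,700,000.00 = €340,000.00
Failure-to-pay penalty: 11 × 2.25% × €1,700,000.00 = €420,750.00
Interest (11.4%/yr ÷ 12 = 0.95%/month): €1,700,000.00 × ((1 + 0.0095)^11 − 1) = €186,333.4994…
Total = €1,700,000.00 + €760,750.0000 + €186,333.4994… = €2,647,083.50

€2,647,083.50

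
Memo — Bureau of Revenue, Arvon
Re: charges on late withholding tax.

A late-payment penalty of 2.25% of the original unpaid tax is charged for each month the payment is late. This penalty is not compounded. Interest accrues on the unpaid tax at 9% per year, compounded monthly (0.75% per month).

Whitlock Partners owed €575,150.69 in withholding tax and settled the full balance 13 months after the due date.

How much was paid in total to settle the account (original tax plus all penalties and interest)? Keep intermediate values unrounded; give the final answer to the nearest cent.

€802,053.65

Late-payment penalty: 13 × 2.25% × €575,150.69 = €168,231.58…
Interest: €575,150.69 × ((1 + 0.0075)^13 − 1) = €575,150.69 × 0.1020104… = €58,671.3804…
Total = €575,150.69 + €168,231.5768… + €58,671.3804… = €802,053.65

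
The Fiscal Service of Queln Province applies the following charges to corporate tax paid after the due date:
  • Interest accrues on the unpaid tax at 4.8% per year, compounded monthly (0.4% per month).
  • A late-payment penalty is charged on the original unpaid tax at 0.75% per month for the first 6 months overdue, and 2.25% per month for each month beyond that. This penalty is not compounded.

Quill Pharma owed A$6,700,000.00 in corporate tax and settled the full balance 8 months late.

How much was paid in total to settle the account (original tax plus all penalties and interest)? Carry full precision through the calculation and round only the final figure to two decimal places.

A$7,520,425.73

Penalty, months 1–6: 6 × 0.75% × A$6,700,000.00 = A$301,500.00
Penalty, months 7–8: 2 × 2.25% × A$6,700,000.00 = A$301,500.00
Interest: A$6,700,000.00 × ((1 + 0.004)^8 − 1) = A$6,700,000.00 × 0.0324516… = A$217,425.7332…
Total = A$6,700,000.00 + A$603,000.0000 + A$217,425.7332… = A$7,520,425.73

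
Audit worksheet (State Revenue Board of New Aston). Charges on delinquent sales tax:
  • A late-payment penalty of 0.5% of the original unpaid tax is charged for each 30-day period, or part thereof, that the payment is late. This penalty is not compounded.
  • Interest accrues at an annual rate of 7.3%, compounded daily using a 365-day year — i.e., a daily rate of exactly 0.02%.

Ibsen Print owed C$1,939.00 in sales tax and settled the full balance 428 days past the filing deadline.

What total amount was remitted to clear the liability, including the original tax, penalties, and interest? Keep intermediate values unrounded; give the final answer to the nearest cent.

C$2,257.70

Penalty periods: ⌈428/30⌉ = 15; penalty = 15 × 0.5% × C$1,939.00 = C$145.43…
Interest: C$1,939.00 × ((1 + 0.0002)^428 − 1) = C$1,939.00 × 0.08936117… = C$173.2713…
Total = C$1,939.00 + C$145.4250 + C$173.2713… = C$2,257.70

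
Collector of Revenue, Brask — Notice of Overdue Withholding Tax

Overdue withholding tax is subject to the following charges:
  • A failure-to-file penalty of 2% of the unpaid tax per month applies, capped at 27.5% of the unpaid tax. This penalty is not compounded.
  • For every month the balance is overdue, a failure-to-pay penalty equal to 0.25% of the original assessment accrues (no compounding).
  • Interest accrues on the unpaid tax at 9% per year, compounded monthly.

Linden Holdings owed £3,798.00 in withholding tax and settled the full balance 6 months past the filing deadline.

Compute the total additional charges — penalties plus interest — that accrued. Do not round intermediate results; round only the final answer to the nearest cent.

£686.88

Failure-to-file: 6 × 2% × £3,798.00 = £455.76 (under the 27.5% cap)
Failure-to-pay penalty: 6 × 0.25% × £3,798.00 = £56.97
Interest (9%/yr ÷ 12 = 0.75%/month): £3,798.00 × ((1 + 0.0075)^6 − 1) = £174.1468…
Penalties + interest = £512.7300 + £174.1468… = £686.88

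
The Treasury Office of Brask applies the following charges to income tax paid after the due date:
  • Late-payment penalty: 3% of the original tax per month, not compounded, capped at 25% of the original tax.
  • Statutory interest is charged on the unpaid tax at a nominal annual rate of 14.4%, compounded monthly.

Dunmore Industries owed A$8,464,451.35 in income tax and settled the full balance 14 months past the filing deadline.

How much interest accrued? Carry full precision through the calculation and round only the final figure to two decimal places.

A$1,538,450.06

Interest (14.4%/yr ÷ 12 = 1.2%/month): A$8,464,451.35 × ((1 + 0.012)^14 − 1) = A$1,538,450.0575…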